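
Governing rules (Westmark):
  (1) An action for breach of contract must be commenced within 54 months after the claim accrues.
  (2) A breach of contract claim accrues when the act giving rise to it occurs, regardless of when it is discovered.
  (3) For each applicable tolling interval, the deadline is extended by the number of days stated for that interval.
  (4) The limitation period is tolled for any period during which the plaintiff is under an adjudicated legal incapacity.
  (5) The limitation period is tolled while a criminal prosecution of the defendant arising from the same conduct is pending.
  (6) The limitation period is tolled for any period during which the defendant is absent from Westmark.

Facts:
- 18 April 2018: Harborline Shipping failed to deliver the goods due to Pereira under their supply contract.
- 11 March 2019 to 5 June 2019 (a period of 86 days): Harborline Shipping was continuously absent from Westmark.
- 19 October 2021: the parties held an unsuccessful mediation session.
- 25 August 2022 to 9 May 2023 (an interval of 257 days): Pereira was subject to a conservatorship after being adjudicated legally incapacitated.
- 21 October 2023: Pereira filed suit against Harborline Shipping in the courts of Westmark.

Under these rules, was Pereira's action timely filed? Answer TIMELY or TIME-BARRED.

TIME-BARRED

The claim accrued on 18 April 2018, the date of the act.
54 months from 18 April 2018 is 18 October 2022.
The defendant's absence from the jurisdiction from 11 March 2019 to 5 June 2019 tolled the period for 86 days, extending the deadline to 12 January 2023.
The plaintiff's legal incapacity from 25 August 2022 to 9 May 2023 tolled the period for 257 days, extending the deadline to 26 September 2023.
Nothing else in the chronology tolls or restarts the period.
Filing on 21 October 2023 missed the 26 September 2023 deadline — the action is time-barred.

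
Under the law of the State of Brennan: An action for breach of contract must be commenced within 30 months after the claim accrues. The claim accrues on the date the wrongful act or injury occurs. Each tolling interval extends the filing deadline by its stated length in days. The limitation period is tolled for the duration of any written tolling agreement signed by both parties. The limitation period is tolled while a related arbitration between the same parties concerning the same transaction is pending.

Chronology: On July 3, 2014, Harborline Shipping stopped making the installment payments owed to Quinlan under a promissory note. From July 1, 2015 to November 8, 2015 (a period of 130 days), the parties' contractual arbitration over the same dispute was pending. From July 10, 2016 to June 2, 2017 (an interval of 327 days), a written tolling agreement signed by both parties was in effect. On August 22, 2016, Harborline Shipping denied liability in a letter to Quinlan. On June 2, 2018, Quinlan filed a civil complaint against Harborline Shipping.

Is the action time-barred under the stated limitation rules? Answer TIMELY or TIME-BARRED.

The claim accrued on July 3, 2014, when the wrongful act occurred.
Adding the 30 months base period to July 3, 2014 gives a deadline of January 3, 2017, before any tolling.
Because the pending related arbitration ran from July 1, 2015 to November 8, 2015, the deadline is extended by 130 days to May 13, 2017.
The written tolling agreement from July 10, 2016 to June 2, 2017 tolled the period for 327 days, extending the deadline to April 5, 2018.
Nothing else in the chronology tolls or restarts the period.
Filing on June 2, 2018 missed the April 5, 2018 deadline — the action is time-barred.

TIME-BARRED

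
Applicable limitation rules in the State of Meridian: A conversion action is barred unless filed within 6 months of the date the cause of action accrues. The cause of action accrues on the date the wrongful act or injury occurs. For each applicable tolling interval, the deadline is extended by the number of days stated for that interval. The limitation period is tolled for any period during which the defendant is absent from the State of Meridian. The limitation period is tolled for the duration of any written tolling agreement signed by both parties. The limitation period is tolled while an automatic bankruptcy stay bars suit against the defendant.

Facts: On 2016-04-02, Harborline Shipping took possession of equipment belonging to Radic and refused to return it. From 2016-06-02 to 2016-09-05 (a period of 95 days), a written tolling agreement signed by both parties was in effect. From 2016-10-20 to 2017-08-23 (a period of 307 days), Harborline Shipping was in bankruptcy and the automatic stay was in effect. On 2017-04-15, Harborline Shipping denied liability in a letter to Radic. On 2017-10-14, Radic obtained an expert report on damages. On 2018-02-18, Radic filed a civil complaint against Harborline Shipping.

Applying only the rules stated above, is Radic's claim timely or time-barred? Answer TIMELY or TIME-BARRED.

The cause of action accrued on 2016-04-02, the date of the act.
Adding the 6 months base period to 2016-04-02 gives a deadline of 2016-10-02, before any tolling.
The period was tolled for 95 days by the written tolling agreement (2016-06-02 to 2016-09-05), pushing the deadline to 2017-01-05.
The automatic bankruptcy stay from 2016-10-20 to 2017-08-23 tolled the period for 307 days, extending the deadline to 2017-11-08.
The other events in the timeline have no effect on the limitation period under the stated rules.
Radic filed on 2018-02-18, after the 2017-11-08 deadline, so the action is time-barred.

TIME-BARRED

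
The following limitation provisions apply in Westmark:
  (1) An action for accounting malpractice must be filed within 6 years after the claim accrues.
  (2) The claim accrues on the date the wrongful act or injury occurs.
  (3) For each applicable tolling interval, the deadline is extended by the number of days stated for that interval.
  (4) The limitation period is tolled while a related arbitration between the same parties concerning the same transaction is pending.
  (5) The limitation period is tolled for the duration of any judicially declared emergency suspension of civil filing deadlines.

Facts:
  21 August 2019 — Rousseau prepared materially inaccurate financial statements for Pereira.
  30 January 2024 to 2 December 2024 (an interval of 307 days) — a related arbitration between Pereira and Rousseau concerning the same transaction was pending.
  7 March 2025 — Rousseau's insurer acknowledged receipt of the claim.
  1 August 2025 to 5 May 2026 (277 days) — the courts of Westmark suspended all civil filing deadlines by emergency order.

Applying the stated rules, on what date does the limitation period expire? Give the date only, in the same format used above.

The claim accrued on 21 August 2019, the date of the act.
6 years from 21 August 2019 is 21 August 2025.
The pending related arbitration from 30 January 2024 to 2 December 2024 tolled the period for 307 days, extending the deadline to 24 June 2026.
The period was tolled for 277 days by the emergency suspension of filing deadlines (1 August 2025 to 5 May 2026), pushing the deadline to 28 March 2027.
Nothing else in the chronology tolls or restarts the period.

28 March 2027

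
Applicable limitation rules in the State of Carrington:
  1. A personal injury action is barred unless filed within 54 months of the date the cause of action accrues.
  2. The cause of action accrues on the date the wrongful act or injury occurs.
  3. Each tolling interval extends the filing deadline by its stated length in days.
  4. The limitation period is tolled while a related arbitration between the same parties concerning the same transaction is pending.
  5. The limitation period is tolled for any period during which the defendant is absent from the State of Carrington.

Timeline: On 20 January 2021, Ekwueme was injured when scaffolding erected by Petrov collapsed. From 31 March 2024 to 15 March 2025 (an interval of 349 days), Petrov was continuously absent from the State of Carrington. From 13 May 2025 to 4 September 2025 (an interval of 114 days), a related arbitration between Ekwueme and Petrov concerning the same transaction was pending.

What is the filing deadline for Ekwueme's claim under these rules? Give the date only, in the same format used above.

The limitation period began to run on 20 January 2021.
The untolled deadline — 54 months after 20 January 2021 — is 20 July 2025.
The period was tolled for 349 days by the defendant's absence from the jurisdiction (31 March 2024 to 15 March 2025), pushing the deadline to 4 July 2026.
Because the pending related arbitration ran from 13 May 2025 to 4 September 2025, the deadline is extended by 114 days to 26 October 2026.

26 October 2026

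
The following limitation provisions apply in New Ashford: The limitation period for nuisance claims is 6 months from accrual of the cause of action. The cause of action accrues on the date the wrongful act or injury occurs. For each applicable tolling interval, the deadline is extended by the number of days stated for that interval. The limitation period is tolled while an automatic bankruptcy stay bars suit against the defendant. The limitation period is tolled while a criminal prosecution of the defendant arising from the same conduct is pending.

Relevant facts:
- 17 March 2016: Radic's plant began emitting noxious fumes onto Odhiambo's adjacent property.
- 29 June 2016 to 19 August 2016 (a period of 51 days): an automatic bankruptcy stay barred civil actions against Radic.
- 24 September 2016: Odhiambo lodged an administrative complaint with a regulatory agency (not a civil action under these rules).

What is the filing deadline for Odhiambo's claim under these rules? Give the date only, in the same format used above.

7 November 2016

The cause of action accrued on 17 March 2016, the date of the act.
The untolled deadline — 6 months after 17 March 2016 — is 17 September 2016.
Because the automatic bankruptcy stay ran from 29 June 2016 to 19 August 2016, the deadline is extended by 51 days to 7 November 2016.
The other events in the timeline have no effect on the limitation period under the stated rules.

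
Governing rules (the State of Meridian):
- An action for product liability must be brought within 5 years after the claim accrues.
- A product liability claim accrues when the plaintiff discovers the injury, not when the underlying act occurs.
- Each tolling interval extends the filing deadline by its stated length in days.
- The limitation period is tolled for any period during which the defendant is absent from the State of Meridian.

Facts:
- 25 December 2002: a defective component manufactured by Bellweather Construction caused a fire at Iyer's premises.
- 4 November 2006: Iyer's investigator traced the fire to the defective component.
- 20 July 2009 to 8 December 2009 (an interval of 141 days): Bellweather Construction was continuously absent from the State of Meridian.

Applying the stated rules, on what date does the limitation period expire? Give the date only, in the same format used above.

Under the discovery rule, the claim accrued on 4 November 2006, when Iyer discovered the injury — not on the 25 December 2002 date of the underlying act.
5 years from 4 November 2006 is 4 November 2011.
Because the defendant's absence from the jurisdiction ran from 20 July 2009 to 8 December 2009, the deadline is extended by 141 days to 24 March 2012.

24 March 2012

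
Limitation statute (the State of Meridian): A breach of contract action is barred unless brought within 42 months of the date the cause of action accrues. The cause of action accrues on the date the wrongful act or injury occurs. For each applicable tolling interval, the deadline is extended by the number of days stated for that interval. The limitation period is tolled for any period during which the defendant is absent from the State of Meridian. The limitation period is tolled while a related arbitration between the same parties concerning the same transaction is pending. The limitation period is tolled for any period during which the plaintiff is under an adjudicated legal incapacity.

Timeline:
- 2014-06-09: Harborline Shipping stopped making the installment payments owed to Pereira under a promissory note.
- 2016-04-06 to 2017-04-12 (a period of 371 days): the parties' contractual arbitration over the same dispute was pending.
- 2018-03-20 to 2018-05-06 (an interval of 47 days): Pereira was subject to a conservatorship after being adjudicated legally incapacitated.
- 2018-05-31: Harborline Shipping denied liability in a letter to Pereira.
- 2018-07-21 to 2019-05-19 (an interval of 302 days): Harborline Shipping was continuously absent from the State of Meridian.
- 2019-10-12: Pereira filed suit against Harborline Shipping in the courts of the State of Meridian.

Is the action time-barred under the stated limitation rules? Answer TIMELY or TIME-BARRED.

TIMELY

The claim accrued on 2014-06-09, when the wrongful act occurred.
Adding the 42 months base period to 2014-06-09 gives a deadline of 2017-12-09, before any tolling.
Because the pending related arbitration ran from 2016-04-06 to 2017-04-12, the deadline is extended by 371 days to 2018-12-15.
The plaintiff's legal incapacity from 2018-03-20 to 2018-05-06 tolled the period for 47 days, extending the deadline to 2019-01-31.
The defendant's absence from the jurisdiction from 2018-07-21 to 2019-05-19 tolled the period for 302 days, extending the deadline to 2019-11-29.
Nothing else in the chronology tolls or restarts the period.
Filing on 2019-10-12 beat the 2019-11-29 deadline — the action is timely.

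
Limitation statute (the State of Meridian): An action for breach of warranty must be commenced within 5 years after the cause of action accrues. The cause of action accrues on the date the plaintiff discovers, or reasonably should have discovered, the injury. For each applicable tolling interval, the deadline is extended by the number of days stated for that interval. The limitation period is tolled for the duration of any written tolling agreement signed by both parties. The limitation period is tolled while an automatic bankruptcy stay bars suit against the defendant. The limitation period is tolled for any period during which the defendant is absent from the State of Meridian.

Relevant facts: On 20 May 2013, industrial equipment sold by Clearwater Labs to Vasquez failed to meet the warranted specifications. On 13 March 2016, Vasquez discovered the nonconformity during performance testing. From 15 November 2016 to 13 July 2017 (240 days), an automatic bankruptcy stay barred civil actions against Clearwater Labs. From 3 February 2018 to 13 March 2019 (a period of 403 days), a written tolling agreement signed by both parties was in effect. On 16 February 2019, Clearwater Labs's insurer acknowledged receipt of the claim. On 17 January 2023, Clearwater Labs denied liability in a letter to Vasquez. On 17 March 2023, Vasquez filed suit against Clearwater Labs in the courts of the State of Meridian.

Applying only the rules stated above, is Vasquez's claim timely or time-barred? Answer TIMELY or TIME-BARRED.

Accrual is tied to discovery, so the period began on 13 March 2016 rather than on 20 May 2013 when the act occurred.
5 years from 13 March 2016 is 13 March 2021.
The automatic bankruptcy stay from 15 November 2016 to 13 July 2017 tolled the period for 240 days, extending the deadline to 8 November 2021.
The period was tolled for 403 days by the written tolling agreement (3 February 2018 to 13 March 2019), pushing the deadline to 16 December 2022.
The other events in the timeline have no effect on the limitation period under the stated rules.
The 17 March 2023 filing falls after the 16 December 2022 deadline; the claim is time-barred.

TIME-BARRED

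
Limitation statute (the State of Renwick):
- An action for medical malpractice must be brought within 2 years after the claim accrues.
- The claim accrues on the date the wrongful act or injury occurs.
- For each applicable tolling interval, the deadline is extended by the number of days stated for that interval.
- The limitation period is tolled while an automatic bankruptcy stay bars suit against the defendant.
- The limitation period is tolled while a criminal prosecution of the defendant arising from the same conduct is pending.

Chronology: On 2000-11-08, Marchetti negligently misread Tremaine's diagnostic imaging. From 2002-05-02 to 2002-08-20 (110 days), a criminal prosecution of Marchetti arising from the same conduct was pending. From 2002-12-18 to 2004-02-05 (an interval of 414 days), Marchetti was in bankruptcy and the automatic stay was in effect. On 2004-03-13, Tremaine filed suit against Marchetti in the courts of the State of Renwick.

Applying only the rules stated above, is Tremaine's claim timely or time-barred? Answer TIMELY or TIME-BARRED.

TIMELY

The claim accrued on 2000-11-08, the date of the act.
The untolled deadline — 2 years after 2000-11-08 — is 2002-11-08.
The period was tolled for 110 days by the pending criminal prosecution (2002-05-02 to 2002-08-20), pushing the deadline to 2003-02-26.
The automatic bankruptcy stay from 2002-12-18 to 2004-02-05 tolled the period for 414 days, extending the deadline to 2004-04-15.
Filing on 2004-03-13 beat the 2004-04-15 deadline — the action is timely.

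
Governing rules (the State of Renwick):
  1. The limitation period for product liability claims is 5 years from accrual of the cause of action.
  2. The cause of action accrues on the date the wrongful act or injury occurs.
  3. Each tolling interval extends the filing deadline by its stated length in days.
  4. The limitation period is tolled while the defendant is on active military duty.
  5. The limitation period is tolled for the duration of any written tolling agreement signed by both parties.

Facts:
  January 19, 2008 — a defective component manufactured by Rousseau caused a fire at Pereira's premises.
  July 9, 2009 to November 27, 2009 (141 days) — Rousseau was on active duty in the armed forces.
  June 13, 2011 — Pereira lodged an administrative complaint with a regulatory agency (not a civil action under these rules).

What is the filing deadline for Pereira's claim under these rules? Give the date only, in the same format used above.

June 9, 2013

The limitation period began to run on January 19, 2008.
Adding the 5 years base period to January 19, 2008 gives a deadline of January 19, 2013, before any tolling.
The defendant's active military service from July 9, 2009 to November 27, 2009 tolled the period for 141 days, extending the deadline to June 9, 2013.
None of the other events listed affects the running of the period under the stated rules.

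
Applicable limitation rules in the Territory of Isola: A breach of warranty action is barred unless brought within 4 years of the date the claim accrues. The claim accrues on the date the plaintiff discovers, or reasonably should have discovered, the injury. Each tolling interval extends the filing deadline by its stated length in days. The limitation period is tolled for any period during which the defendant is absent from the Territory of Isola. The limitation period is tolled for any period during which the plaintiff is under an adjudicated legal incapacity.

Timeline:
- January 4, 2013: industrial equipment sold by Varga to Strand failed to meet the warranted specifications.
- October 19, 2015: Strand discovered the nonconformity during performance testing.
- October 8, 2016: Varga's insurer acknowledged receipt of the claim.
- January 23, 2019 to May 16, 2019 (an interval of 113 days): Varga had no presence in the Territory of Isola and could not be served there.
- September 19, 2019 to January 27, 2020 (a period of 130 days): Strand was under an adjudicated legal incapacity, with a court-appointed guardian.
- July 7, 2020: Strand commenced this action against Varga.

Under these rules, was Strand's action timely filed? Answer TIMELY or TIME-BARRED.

Accrual is tied to discovery, so the period began on October 19, 2015 rather than on January 4, 2013 when the act occurred.
The untolled deadline — 4 years after October 19, 2015 — is October 19, 2019.
Because the defendant's absence from the jurisdiction ran from January 23, 2019 to May 16, 2019, the deadline is extended by 113 days to February 9, 2020.
The period was tolled for 130 days by the plaintiff's legal incapacity (September 19, 2019 to January 27, 2020), pushing the deadline to June 18, 2020.
Nothing else in the chronology tolls or restarts the period.
Strand filed on July 7, 2020, after the June 18, 2020 deadline, so the action is time-barred.

TIME-BARRED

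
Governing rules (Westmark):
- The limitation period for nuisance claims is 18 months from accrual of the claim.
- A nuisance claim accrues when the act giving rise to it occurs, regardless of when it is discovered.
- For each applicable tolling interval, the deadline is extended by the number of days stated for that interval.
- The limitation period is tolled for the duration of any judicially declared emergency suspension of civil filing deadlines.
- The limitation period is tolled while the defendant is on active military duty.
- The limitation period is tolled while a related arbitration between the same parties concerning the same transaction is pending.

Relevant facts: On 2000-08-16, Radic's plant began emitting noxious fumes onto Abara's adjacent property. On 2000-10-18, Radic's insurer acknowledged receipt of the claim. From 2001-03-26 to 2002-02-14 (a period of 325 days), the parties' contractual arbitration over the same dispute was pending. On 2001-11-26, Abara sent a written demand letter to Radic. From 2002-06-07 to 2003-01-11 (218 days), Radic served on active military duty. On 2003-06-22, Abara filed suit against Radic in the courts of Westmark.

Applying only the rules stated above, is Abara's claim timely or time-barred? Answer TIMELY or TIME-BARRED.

The claim accrued on 2000-08-16, the date of the act.
Adding the 18 months base period to 2000-08-16 gives a deadline of 2002-02-16, before any tolling.
The pending related arbitration from 2001-03-26 to 2002-02-14 tolled the period for 325 days, extending the deadline to 2003-01-07.
The defendant's active military service from 2002-06-07 to 2003-01-11 tolled the period for 218 days, extending the deadline to 2003-08-13.
None of the other events listed affects the running of the period under the stated rules.
The 2003-06-22 filing precedes the 2003-08-13 deadline; the claim is timely.

TIMELY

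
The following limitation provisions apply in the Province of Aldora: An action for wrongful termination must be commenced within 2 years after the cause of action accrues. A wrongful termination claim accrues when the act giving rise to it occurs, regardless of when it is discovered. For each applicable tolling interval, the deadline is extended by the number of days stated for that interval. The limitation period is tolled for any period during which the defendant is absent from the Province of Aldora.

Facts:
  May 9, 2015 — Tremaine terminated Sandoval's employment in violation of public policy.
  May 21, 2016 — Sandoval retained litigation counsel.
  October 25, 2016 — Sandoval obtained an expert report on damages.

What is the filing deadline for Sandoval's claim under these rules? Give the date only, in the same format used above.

The claim accrued on May 9, 2015, when the wrongful act occurred.
2 years from May 9, 2015 is May 9, 2017.
The other events in the timeline have no effect on the limitation period under the stated rules.

May 9, 2017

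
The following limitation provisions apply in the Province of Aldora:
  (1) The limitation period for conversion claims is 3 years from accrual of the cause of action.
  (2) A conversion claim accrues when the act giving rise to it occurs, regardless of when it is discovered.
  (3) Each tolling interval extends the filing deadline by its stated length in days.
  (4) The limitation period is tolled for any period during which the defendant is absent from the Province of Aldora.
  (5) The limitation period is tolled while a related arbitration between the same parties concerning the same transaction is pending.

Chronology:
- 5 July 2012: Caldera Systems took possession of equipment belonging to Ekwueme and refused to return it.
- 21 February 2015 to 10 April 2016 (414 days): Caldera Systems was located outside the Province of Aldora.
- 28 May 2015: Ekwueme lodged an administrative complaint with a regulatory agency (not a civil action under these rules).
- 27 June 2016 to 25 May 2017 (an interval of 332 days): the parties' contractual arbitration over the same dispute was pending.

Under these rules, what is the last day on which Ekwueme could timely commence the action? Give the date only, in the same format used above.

The limitation period began to run on 5 July 2012.
Adding the 3 years base period to 5 July 2012 gives a deadline of 5 July 2015, before any tolling.
The defendant's absence from the jurisdiction from 21 February 2015 to 10 April 2016 tolled the period for 414 days, extending the deadline to 22 August 2016.
The pending related arbitration from 27 June 2016 to 25 May 2017 tolled the period for 332 days, extending the deadline to 20 July 2017.
The other events in the timeline have no effect on the limitation period under the stated rules.

20 July 2017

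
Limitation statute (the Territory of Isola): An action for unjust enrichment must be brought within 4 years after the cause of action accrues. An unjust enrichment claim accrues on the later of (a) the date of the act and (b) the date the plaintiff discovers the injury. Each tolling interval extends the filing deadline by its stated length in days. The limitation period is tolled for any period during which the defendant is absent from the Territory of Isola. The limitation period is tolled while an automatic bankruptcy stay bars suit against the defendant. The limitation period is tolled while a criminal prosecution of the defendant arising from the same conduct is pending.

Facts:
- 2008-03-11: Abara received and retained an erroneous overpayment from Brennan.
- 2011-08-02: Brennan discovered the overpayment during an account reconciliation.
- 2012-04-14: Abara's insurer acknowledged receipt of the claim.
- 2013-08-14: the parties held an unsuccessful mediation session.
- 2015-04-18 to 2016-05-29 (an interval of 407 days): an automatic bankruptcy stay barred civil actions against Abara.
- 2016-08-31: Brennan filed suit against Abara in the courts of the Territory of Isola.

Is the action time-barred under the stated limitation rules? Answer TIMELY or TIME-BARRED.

Because discovery on 2011-08-02 post-dates the 2008-03-11 act, accrual under the later-of rule falls on 2011-08-02.
Adding the 4 years base period to 2011-08-02 gives a deadline of 2015-08-02, before any tolling.
The period was tolled for 407 days by the automatic bankruptcy stay (2015-04-18 to 2016-05-29), pushing the deadline to 2016-09-12.
Nothing else in the chronology tolls or restarts the period.
Brennan filed on 2016-08-31, before the 2016-09-12 deadline, so the action is timely.

TIMELY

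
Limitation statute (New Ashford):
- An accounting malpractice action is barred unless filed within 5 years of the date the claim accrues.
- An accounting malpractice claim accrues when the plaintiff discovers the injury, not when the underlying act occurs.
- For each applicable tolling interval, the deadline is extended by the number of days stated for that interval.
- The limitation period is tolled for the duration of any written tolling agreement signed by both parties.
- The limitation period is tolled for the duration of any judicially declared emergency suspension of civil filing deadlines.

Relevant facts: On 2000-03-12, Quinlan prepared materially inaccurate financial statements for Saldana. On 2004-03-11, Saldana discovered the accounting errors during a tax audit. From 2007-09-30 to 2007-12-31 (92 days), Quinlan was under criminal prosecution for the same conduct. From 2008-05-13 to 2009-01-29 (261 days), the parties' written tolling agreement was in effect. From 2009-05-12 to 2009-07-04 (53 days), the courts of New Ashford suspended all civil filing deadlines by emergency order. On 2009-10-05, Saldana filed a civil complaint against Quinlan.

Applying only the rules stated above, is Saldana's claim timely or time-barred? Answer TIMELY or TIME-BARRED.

Under the discovery rule, the claim accrued on 2004-03-11, when Saldana discovered the injury — not on the 2000-03-12 date of the underlying act.
5 years from 2004-03-11 is 2009-03-11.
The period was tolled for 261 days by the written tolling agreement (2008-05-13 to 2009-01-29), pushing the deadline to 2009-11-27.
The period was tolled for 53 days by the emergency suspension of filing deadlines (2009-05-12 to 2009-07-04), pushing the deadline to 2010-01-19.
No stated provision tolls the period for a criminal prosecution, so the interval from 2007-09-30 to 2007-12-31 has no effect on the deadline.
The 2009-10-05 filing precedes the 2010-01-19 deadline; the claim is timely.

TIMELY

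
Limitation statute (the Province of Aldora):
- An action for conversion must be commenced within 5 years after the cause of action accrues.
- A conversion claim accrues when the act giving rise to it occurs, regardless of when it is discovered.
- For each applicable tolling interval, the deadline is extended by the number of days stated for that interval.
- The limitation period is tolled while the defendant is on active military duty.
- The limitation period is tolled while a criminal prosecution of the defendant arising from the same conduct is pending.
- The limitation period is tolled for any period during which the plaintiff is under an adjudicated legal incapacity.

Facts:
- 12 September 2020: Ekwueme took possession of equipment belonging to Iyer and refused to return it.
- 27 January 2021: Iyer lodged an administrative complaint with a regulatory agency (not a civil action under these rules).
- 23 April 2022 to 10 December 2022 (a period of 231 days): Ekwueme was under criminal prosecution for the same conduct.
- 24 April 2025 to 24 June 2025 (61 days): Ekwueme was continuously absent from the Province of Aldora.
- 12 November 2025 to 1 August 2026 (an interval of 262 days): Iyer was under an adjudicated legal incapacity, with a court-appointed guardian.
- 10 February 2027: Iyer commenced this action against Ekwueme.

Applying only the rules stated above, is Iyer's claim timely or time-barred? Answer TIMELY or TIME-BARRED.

The cause of action accrued on 12 September 2020, the date of the act.
Adding the 5 years base period to 12 September 2020 gives a deadline of 12 September 2025, before any tolling.
Because the pending criminal prosecution ran from 23 April 2022 to 10 December 2022, the deadline is extended by 231 days to 1 May 2026.
The plaintiff's legal incapacity from 12 November 2025 to 1 August 2026 tolled the period for 262 days, extending the deadline to 18 January 2027.
No stated provision tolls the period for the defendant's absence, so the interval from 24 April 2025 to 24 June 2025 has no effect on the deadline.
None of the other events listed affects the running of the period under the stated rules.
The 10 February 2027 filing falls after the 18 January 2027 deadline; the claim is time-barred.

TIME-BARRED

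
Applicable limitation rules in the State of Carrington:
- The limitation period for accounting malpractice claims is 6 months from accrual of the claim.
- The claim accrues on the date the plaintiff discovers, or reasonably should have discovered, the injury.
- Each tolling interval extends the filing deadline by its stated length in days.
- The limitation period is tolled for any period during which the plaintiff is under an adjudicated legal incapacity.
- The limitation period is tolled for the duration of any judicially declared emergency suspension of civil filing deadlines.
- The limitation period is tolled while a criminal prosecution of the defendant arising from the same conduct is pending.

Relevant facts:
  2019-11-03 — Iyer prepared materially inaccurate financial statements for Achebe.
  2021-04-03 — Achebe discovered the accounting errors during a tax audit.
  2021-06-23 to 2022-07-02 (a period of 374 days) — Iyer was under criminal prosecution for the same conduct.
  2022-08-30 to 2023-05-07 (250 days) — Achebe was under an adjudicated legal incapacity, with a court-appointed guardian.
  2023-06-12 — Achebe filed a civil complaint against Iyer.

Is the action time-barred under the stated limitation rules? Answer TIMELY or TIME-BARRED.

The claim did not accrue until Achebe discovered the injury on 2021-04-03; the 2019-11-03 act date does not start the clock under the stated rule.
Adding the 6 months base period to 2021-04-03 gives a deadline of 2021-10-03, before any tolling.
The pending criminal prosecution from 2021-06-23 to 2022-07-02 tolled the period for 374 days, extending the deadline to 2022-10-12.
Because the plaintiff's legal incapacity ran from 2022-08-30 to 2023-05-07, the deadline is extended by 250 days to 2023-06-19.
Achebe filed on 2023-06-12, before the 2023-06-19 deadline, so the action is timely.

TIMELY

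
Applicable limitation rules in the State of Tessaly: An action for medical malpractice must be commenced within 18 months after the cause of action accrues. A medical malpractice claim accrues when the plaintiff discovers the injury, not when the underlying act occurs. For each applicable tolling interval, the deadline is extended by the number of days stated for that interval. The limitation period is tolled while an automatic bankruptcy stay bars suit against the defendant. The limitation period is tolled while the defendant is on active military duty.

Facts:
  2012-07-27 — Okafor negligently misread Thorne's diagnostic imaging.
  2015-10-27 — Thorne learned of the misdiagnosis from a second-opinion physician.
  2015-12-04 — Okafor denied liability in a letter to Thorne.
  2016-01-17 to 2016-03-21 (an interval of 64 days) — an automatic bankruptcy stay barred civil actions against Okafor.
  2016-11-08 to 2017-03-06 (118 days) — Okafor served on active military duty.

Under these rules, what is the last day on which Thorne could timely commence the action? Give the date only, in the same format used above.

2017-10-26

The claim did not accrue until Thorne discovered the injury on 2015-10-27; the 2012-07-27 act date does not start the clock under the stated rule.
The untolled deadline — 18 months after 2015-10-27 — is 2017-04-27.
The period was tolled for 64 days by the automatic bankruptcy stay (2016-01-17 to 2016-03-21), pushing the deadline to 2017-06-30.
The defendant's active military service from 2016-11-08 to 2017-03-06 tolled the period for 118 days, extending the deadline to 2017-10-26.
Nothing else in the chronology tolls or restarts the period.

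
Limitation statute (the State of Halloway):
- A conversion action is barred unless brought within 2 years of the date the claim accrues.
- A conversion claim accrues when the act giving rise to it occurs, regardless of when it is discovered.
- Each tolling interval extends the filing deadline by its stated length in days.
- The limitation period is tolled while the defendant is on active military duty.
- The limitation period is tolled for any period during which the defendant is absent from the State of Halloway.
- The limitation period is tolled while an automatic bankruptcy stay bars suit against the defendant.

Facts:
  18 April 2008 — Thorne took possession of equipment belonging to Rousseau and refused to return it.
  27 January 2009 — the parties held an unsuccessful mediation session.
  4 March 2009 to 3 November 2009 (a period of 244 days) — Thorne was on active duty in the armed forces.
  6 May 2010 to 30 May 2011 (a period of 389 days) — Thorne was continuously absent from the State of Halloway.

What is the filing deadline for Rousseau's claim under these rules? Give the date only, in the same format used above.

The claim accrued on 18 April 2008, the date of the act.
2 years from 18 April 2008 is 18 April 2010.
Because the defendant's active military service ran from 4 March 2009 to 3 November 2009, the deadline is extended by 244 days to 18 December 2010.
The period was tolled for 389 days by the defendant's absence from the jurisdiction (6 May 2010 to 30 May 2011), pushing the deadline to 11 January 2012.
The other events in the timeline have no effect on the limitation period under the stated rules.

11 January 2012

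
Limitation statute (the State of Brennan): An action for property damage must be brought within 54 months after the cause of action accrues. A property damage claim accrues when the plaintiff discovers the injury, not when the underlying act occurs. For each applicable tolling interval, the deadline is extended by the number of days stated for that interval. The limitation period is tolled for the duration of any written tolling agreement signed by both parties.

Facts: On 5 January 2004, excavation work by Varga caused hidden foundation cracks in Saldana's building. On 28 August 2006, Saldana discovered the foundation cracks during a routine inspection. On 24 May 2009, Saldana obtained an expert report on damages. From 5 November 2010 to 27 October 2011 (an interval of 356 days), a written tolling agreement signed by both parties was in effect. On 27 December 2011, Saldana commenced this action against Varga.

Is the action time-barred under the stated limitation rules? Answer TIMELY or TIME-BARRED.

TIMELY

The claim did not accrue until Saldana discovered the injury on 28 August 2006; the 5 January 2004 act date does not start the clock under the stated rule.
54 months from 28 August 2006 is 28 February 2011.
The written tolling agreement from 5 November 2010 to 27 October 2011 tolled the period for 356 days, extending the deadline to 19 February 2012.
None of the other events listed affects the running of the period under the stated rules.
Filing on 27 December 2011 beat the 19 February 2012 deadline — the action is timely.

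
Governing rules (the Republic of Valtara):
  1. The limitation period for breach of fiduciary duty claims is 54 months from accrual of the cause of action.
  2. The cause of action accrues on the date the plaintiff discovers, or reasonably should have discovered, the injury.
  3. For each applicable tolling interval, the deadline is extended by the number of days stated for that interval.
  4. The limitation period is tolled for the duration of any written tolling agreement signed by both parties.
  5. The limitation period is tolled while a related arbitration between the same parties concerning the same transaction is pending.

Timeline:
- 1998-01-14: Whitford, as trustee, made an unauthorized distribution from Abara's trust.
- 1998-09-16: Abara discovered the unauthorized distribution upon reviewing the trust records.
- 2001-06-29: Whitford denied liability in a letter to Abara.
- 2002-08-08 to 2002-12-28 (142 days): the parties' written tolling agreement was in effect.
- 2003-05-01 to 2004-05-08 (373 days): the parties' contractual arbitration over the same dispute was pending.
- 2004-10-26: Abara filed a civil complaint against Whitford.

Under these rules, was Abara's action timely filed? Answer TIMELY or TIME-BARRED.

Accrual is tied to discovery, so the period began on 1998-09-16 rather than on 1998-01-14 when the act occurred.
The untolled deadline — 54 months after 1998-09-16 — is 2003-03-16.
The period was tolled for 142 days by the written tolling agreement (2002-08-08 to 2002-12-28), pushing the deadline to 2003-08-05.
The period was tolled for 373 days by the pending related arbitration (2003-05-01 to 2004-05-08), pushing the deadline to 2004-08-12.
None of the other events listed affects the running of the period under the stated rules.
The 2004-10-26 filing falls after the 2004-08-12 deadline; the claim is time-barred.

TIME-BARRED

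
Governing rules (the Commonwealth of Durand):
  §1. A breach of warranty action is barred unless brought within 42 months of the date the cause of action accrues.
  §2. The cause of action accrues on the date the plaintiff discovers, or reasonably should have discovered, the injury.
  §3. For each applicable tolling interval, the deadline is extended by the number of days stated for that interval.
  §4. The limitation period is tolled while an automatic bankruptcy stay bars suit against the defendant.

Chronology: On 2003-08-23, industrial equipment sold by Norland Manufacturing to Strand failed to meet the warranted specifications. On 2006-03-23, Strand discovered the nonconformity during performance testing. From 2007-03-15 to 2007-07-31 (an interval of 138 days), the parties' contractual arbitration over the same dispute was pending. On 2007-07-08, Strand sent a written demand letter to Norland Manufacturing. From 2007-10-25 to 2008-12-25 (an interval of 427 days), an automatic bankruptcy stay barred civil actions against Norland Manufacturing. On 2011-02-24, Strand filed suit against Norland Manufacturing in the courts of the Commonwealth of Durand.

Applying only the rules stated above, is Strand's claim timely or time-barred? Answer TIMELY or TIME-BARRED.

TIME-BARRED

Accrual is tied to discovery, so the period began on 2006-03-23 rather than on 2003-08-23 when the act occurred.
Adding the 42 months base period to 2006-03-23 gives a deadline of 2009-09-23, before any tolling.
The automatic bankruptcy stay from 2007-10-25 to 2008-12-25 tolled the period for 427 days, extending the deadline to 2010-11-24.
Although a pending arbitration ran from 2007-03-15 to 2007-07-31, the stated rules do not make that a tolling event, so it is disregarded.
Nothing else in the chronology tolls or restarts the period.
The 2011-02-24 filing falls after the 2010-11-24 deadline; the claim is time-barred.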